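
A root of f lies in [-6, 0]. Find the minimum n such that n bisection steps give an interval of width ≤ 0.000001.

Width after n steps is 6/2^n. Need 2^n ≥ 6/0.000001 = 6000000.
2^22 = 4194304 < 6000000 ≤ 2^23 = 8388608, so n = 23.

23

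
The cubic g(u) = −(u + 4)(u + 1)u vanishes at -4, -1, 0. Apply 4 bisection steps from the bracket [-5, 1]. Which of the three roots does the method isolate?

-4

u = -2 gives g = -4, negative; keep [-5, -2]
u = -3.5 gives g = -4.375, negative; keep [-5, -3.5]
u = -4.25 gives g = 3.453125, positive; keep [-4.25, -3.5]
u = -3.875 gives g = -1.3926, negative; keep [-4.25, -3.875]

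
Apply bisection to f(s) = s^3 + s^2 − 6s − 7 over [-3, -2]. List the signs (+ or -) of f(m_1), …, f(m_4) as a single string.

f(-2.5) = -1.375 < 0, so the root lies in [-2.5, -2]
f(-2.25) = 0.171875 > 0, so the root lies in [-2.5, -2.25]
f(-2.375) = -0.505859 < 0, so the root lies in [-2.375, -2.25]
f(-2.3125) = -0.1438 < 0, so the root lies in [-2.3125, -2.25]

-+--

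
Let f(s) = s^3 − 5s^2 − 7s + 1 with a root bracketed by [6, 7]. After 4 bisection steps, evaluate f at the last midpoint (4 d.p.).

midpoint 6.5: f = 18.875 > 0 → [6, 6.5]
midpoint 6.25: f = 6.078125 > 0 → [6, 6.25]
midpoint 6.125: f = 0.330078 > 0 → [6, 6.125]
midpoint 6.0625: f = -2.3865 < 0 → [6.0625, 6.125]

-2.3865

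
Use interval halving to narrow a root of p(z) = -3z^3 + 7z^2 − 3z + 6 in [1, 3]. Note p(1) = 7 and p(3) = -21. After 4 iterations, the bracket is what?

z = 2 gives p = 4, positive; keep [2, 3]
z = 2.5 gives p = -4.625, negative; keep [2, 2.5]
z = 2.25 gives p = 0.515625, positive; keep [2.25, 2.5]
z = 2.375 gives p = -1.8301, negative; keep [2.25, 2.375]

[2.25, 2.375]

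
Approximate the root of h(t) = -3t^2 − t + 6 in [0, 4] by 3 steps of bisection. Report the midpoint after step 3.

midpoint 2: h = -8 < 0 → [0, 2]
midpoint 1: h = 2 > 0 → [1, 2]
midpoint 1.5: h = -2.25 < 0 → [1, 1.5]

1.5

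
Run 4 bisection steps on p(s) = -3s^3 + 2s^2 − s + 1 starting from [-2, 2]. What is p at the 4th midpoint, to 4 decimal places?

0.1094

p(0) = 1 > 0, so the root lies in [0, 2]
p(1) = -1 < 0, so the root lies in [0, 1]
p(0.5) = 0.625 > 0, so the root lies in [0.5, 1]
p(0.75) = 0.1094 > 0, so the root lies in [0.75, 1]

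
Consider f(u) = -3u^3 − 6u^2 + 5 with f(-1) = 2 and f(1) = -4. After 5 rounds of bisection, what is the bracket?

u = 0 gives f = 5, positive; keep [0, 1]
u = 0.5 gives f = 3.125, positive; keep [0.5, 1]
u = 0.75 gives f = 0.359375, positive; keep [0.75, 1]
u = 0.875 gives f = -1.6035, negative; keep [0.75, 0.875]
u = 0.8125 gives f = -0.5701, negative; keep [0.75, 0.8125]

[0.75, 0.8125]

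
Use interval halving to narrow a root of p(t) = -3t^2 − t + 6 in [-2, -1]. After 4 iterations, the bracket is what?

[-1.625, -1.5625]

t = -1.5 gives p = 0.75, positive; keep [-2, -1.5]
t = -1.75 gives p = -1.4375, negative; keep [-1.75, -1.5]
t = -1.625 gives p = -0.296875, negative; keep [-1.625, -1.5]
t = -1.5625 gives p = 0.2383, positive; keep [-1.625, -1.5625]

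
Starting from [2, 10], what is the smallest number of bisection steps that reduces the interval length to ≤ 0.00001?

Width after n steps is 8/2^n. Need 2^n ≥ 8/0.00001 = 800000.
2^19 = 524288 < 800000 ≤ 2^20 = 1048576, so n = 20.

20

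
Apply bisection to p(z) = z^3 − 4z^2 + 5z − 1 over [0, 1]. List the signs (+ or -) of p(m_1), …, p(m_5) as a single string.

midpoint 0.5: p = 0.625 > 0 → [0, 0.5]
midpoint 0.25: p = 0.015625 > 0 → [0, 0.25]
midpoint 0.125: p = -0.435547 < 0 → [0.125, 0.25]
midpoint 0.1875: p = -0.1965 < 0 → [0.1875, 0.25]
midpoint 0.21875: p = -0.0872 < 0 → [0.21875, 0.25]

++---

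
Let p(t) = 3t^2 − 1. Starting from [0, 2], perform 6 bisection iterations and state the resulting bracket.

[0.5625, 0.59375]

p(1) = 2 > 0, so the root lies in [0, 1]
p(0.5) = -0.25 < 0, so the root lies in [0.5, 1]
p(0.75) = 0.6875 > 0, so the root lies in [0.5, 0.75]
p(0.625) = 0.1719 > 0, so the root lies in [0.5, 0.625]
p(0.5625) = -0.0508 < 0, so the root lies in [0.5625, 0.625]
p(0.59375) = 0.0576 > 0, so the root lies in [0.5625, 0.59375]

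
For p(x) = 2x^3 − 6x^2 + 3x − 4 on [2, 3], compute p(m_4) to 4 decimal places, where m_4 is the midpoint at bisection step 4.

-0.4517

x = 2.5 gives p = -2.75, negative; keep [2.5, 3]
x = 2.75 gives p = 0.46875, positive; keep [2.5, 2.75]
x = 2.625 gives p = -1.292969, negative; keep [2.625, 2.75]
x = 2.6875 gives p = -0.4517, negative; keep [2.6875, 2.75]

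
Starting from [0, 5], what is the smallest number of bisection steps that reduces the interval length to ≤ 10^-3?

Width after n steps is 5/2^n. Need 2^n ≥ 5/10^-3 = 5000.
2^12 = 4096 < 5000 ≤ 2^13 = 8192, so n = 13.

13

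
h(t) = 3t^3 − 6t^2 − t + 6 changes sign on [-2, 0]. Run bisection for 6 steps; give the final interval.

t = -1 gives h = -2, negative; keep [-1, 0]
t = -0.5 gives h = 4.625, positive; keep [-1, -0.5]
t = -0.75 gives h = 2.109375, positive; keep [-1, -0.75]
t = -0.875 gives h = 0.2715, positive; keep [-1, -0.875]
t = -0.9375 gives h = -0.8079, negative; keep [-0.9375, -0.875]
t = -0.90625 gives h = -0.2544, negative; keep [-0.90625, -0.875]

[-0.90625, -0.875]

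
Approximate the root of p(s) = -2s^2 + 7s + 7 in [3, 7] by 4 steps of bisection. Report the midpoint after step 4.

m = 5, p(m) = -8 (−); new bracket [3, 5]
m = 4, p(m) = 3 (+); new bracket [4, 5]
m = 4.5, p(m) = -2 (−); new bracket [4, 4.5]
m = 4.25, p(m) = 0.625 (+); new bracket [4.25, 4.5]

4.25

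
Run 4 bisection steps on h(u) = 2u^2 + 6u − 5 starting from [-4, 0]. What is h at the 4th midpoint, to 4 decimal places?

0.6250

m = -2, h(m) = -9 (−); new bracket [-4, -2]
m = -3, h(m) = -5 (−); new bracket [-4, -3]
m = -3.5, h(m) = -1.5 (−); new bracket [-4, -3.5]
m = -3.75, h(m) = 0.625 (+); new bracket [-3.75, -3.5]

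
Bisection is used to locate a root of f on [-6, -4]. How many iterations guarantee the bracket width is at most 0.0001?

15

Width after n steps is 2/2^n. Need 2^n ≥ 2/0.0001 = 20000.
2^14 = 16384 < 20000 ≤ 2^15 = 32768, so n = 15.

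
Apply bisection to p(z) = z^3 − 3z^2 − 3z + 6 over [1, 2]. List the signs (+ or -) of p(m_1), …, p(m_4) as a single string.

midpoint 1.5: p = -1.875 < 0 → [1, 1.5]
midpoint 1.25: p = -0.484375 < 0 → [1, 1.25]
midpoint 1.125: p = 0.251953 > 0 → [1.125, 1.25]
midpoint 1.1875: p = -0.1184 < 0 → [1.125, 1.1875]

--+-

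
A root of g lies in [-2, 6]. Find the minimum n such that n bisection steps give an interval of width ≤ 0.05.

Width after n steps is 8/2^n. Need 2^n ≥ 8/0.05 = 160.
2^7 = 128 < 160 ≤ 2^8 = 256, so n = 8.

8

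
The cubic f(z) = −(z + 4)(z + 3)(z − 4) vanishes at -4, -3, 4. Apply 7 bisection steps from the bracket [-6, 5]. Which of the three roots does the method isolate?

f(-0.5) = 39.375 > 0, so the root lies in [-0.5, 5]
f(2.25) = 57.421875 > 0, so the root lies in [2.25, 5]
f(3.625) = 18.943359 > 0, so the root lies in [3.625, 5]
f(4.3125) = -18.9954 < 0, so the root lies in [3.625, 4.3125]
f(3.96875) = 1.7354 > 0, so the root lies in [3.96875, 4.3125]
f(4.140625) = -8.1744 < 0, so the root lies in [3.96875, 4.140625]
f(4.0546875) = -3.1075 < 0, so the root lies in [3.96875, 4.0546875]

4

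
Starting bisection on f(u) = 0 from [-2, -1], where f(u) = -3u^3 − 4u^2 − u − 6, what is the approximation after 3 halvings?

u = -1.5 gives f = -3.375, negative; keep [-2, -1.5]
u = -1.75 gives f = -0.421875, negative; keep [-2, -1.75]
u = -1.875 gives f = 1.587891, positive; keep [-1.875, -1.75]

-1.875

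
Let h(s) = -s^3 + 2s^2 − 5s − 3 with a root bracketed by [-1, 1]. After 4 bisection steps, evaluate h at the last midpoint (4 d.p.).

m = 0, h(m) = -3 (−); new bracket [-1, 0]
m = -0.5, h(m) = 0.125 (+); new bracket [-0.5, 0]
m = -0.25, h(m) = -1.609375 (−); new bracket [-0.5, -0.25]
m = -0.375, h(m) = -0.791 (−); new bracket [-0.5, -0.375]

-0.7910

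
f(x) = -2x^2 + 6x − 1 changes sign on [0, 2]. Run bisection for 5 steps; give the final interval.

[0.125, 0.1875]

x = 1 gives f = 3, positive; keep [0, 1]
x = 0.5 gives f = 1.5, positive; keep [0, 0.5]
x = 0.25 gives f = 0.375, positive; keep [0, 0.25]
x = 0.125 gives f = -0.2812, negative; keep [0.125, 0.25]
x = 0.1875 gives f = 0.0547, positive; keep [0.125, 0.1875]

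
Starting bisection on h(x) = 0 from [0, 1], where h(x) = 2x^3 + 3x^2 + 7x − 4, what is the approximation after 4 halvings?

x = 0.5 gives h = 0.5, positive; keep [0, 0.5]
x = 0.25 gives h = -2.03125, negative; keep [0.25, 0.5]
x = 0.375 gives h = -0.847656, negative; keep [0.375, 0.5]
x = 0.4375 gives h = -0.1958, negative; keep [0.4375, 0.5]

0.4375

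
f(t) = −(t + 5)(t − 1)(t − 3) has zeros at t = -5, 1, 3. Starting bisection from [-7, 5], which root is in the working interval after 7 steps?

-5

m = -1, f(m) = -32 (−); new bracket [-7, -1]
m = -4, f(m) = -35 (−); new bracket [-7, -4]
m = -5.5, f(m) = 27.625 (+); new bracket [-5.5, -4]
m = -4.75, f(m) = -11.1406 (−); new bracket [-5.5, -4.75]
m = -5.125, f(m) = 6.2207 (+); new bracket [-5.125, -4.75]
m = -4.9375, f(m) = -2.9456 (−); new bracket [-5.125, -4.9375]
m = -5.03125, f(m) = 1.5137 (+); new bracket [-5.03125, -4.9375]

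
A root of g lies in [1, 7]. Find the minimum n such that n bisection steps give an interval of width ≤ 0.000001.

23

Width after n steps is 6/2^n. Need 2^n ≥ 6/0.000001 = 6000000.
2^22 = 4194304 < 6000000 ≤ 2^23 = 8388608, so n = 23.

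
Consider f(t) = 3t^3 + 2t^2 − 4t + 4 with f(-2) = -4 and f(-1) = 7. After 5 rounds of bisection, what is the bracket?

[-1.8125, -1.78125]

midpoint -1.5: f = 4.375 > 0 → [-2, -1.5]
midpoint -1.75: f = 1.046875 > 0 → [-2, -1.75]
midpoint -1.875: f = -1.244141 < 0 → [-1.875, -1.75]
midpoint -1.8125: f = -0.0427 < 0 → [-1.8125, -1.75]
midpoint -1.78125: f = 0.5158 > 0 → [-1.8125, -1.78125]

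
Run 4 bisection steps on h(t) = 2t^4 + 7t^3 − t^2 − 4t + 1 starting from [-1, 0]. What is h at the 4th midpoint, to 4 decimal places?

-0.3518

h(-0.5) = 2 > 0, so the root lies in [-1, -0.5]
h(-0.75) = 1.117188 > 0, so the root lies in [-1, -0.75]
h(-0.875) = 0.217285 > 0, so the root lies in [-1, -0.875]
h(-0.9375) = -0.3518 < 0, so the root lies in [-0.9375, -0.875]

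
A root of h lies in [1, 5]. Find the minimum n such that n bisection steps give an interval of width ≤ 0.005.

Width after n steps is 4/2^n. Need 2^n ≥ 4/0.005 = 800.
2^9 = 512 < 800 ≤ 2^10 = 1024, so n = 10.

10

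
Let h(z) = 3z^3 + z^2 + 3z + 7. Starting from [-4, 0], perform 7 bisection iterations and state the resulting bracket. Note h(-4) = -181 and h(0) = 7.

[-1.1875, -1.15625]

midpoint -2: h = -19 < 0 → [-2, 0]
midpoint -1: h = 2 > 0 → [-2, -1]
midpoint -1.5: h = -5.375 < 0 → [-1.5, -1]
midpoint -1.25: h = -1.0469 < 0 → [-1.25, -1]
midpoint -1.125: h = 0.6191 > 0 → [-1.25, -1.125]
midpoint -1.1875: h = -0.176 < 0 → [-1.1875, -1.125]
midpoint -1.15625: h = 0.2307 > 0 → [-1.1875, -1.15625]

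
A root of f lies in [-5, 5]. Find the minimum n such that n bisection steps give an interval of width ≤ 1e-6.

Width after n steps is 10/2^n. Need 2^n ≥ 10/1e-6 = 10000000.
2^23 = 8388608 < 10000000 ≤ 2^24 = 16777216, so n = 24.

24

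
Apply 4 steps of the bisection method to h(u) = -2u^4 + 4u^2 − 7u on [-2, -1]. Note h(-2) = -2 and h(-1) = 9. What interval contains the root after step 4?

h(-1.5) = 9.375 > 0, so the root lies in [-2, -1.5]
h(-1.75) = 5.742188 > 0, so the root lies in [-2, -1.75]
h(-1.875) = 2.468262 > 0, so the root lies in [-2, -1.875]
h(-1.9375) = 0.3945 > 0, so the root lies in [-2, -1.9375]

[-2, -1.9375]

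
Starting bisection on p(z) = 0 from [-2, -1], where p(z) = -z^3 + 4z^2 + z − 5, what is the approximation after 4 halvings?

-1.0625

midpoint -1.5: p = 5.875 > 0 → [-1.5, -1]
midpoint -1.25: p = 1.953125 > 0 → [-1.25, -1]
midpoint -1.125: p = 0.361328 > 0 → [-1.125, -1]
midpoint -1.0625: p = -0.3474 < 0 → [-1.125, -1.0625]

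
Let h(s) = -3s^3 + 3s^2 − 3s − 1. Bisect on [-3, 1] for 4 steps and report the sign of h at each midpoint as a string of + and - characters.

h(-1) = 8 > 0, so the root lies in [-1, 1]
h(0) = -1 < 0, so the root lies in [-1, 0]
h(-0.5) = 1.625 > 0, so the root lies in [-0.5, 0]
h(-0.25) = -0.0156 < 0, so the root lies in [-0.5, -0.25]

+-+-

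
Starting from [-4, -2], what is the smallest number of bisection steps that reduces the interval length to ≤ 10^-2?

8

Width after n steps is 2/2^n. Need 2^n ≥ 2/10^-2 = 200.
2^7 = 128 < 200 ≤ 2^8 = 256, so n = 8.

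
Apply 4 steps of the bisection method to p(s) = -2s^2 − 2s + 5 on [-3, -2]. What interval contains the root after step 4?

[-2.1875, -2.125]

midpoint -2.5: p = -2.5 < 0 → [-2.5, -2]
midpoint -2.25: p = -0.625 < 0 → [-2.25, -2]
midpoint -2.125: p = 0.21875 > 0 → [-2.25, -2.125]
midpoint -2.1875: p = -0.1953 < 0 → [-2.1875, -2.125]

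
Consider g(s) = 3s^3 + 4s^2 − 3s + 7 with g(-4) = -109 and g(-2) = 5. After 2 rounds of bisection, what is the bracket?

[-2.5, -2]

g(-3) = -29 < 0, so the root lies in [-3, -2]
g(-2.5) = -7.375 < 0, so the root lies in [-2.5, -2]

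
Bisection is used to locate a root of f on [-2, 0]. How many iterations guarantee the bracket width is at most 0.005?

9

Width after n steps is 2/2^n. Need 2^n ≥ 2/0.005 = 400.
2^8 = 256 < 400 ≤ 2^9 = 512, so n = 9.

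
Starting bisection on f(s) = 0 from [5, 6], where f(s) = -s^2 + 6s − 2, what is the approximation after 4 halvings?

midpoint 5.5: f = 0.75 > 0 → [5.5, 6]
midpoint 5.75: f = -0.5625 < 0 → [5.5, 5.75]
midpoint 5.625: f = 0.109375 > 0 → [5.625, 5.75]
midpoint 5.6875: f = -0.2227 < 0 → [5.625, 5.6875]

5.6875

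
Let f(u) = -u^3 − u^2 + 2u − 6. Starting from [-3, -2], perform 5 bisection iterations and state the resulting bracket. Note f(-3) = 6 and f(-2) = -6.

u = -2.5 gives f = -1.625, negative; keep [-3, -2.5]
u = -2.75 gives f = 1.734375, positive; keep [-2.75, -2.5]
u = -2.625 gives f = -0.052734, negative; keep [-2.75, -2.625]
u = -2.6875 gives f = 0.8132, positive; keep [-2.6875, -2.625]
u = -2.65625 gives f = 0.3734, positive; keep [-2.65625, -2.625]

[-2.65625, -2.625]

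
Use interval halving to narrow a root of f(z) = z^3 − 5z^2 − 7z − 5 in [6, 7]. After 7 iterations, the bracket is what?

[6.2421875, 6.25]

midpoint 6.5: f = 12.875 > 0 → [6, 6.5]
midpoint 6.25: f = 0.078125 > 0 → [6, 6.25]
midpoint 6.125: f = -5.669922 < 0 → [6.125, 6.25]
midpoint 6.1875: f = -2.8489 < 0 → [6.1875, 6.25]
midpoint 6.21875: f = -1.3987 < 0 → [6.21875, 6.25]
midpoint 6.234375: f = -0.6636 < 0 → [6.234375, 6.25]
midpoint 6.2421875: f = -0.2936 < 0 → [6.2421875, 6.25]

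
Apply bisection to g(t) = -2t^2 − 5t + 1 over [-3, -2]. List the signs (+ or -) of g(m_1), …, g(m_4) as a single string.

midpoint -2.5: g = 1 > 0 → [-3, -2.5]
midpoint -2.75: g = -0.375 < 0 → [-2.75, -2.5]
midpoint -2.625: g = 0.34375 > 0 → [-2.75, -2.625]
midpoint -2.6875: g = -0.0078 < 0 → [-2.6875, -2.625]

+-+-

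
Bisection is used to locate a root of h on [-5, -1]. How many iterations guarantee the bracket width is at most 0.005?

10

Width after n steps is 4/2^n. Need 2^n ≥ 4/0.005 = 800.
2^9 = 512 < 800 ≤ 2^10 = 1024, so n = 10.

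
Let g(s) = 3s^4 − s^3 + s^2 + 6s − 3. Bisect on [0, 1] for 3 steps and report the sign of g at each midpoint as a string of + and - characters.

midpoint 0.5: g = 0.3125 > 0 → [0, 0.5]
midpoint 0.25: g = -1.441406 < 0 → [0.25, 0.5]
midpoint 0.375: g = -0.602783 < 0 → [0.375, 0.5]

+--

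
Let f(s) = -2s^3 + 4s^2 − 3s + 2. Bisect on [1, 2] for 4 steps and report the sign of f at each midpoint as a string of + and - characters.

-+++

midpoint 1.5: f = -0.25 < 0 → [1, 1.5]
midpoint 1.25: f = 0.59375 > 0 → [1.25, 1.5]
midpoint 1.375: f = 0.238281 > 0 → [1.375, 1.5]
midpoint 1.4375: f = 0.0122 > 0 → [1.4375, 1.5]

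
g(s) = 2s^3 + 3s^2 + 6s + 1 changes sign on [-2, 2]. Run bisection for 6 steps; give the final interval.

[-0.1875, -0.125]

g(0) = 1 > 0, so the root lies in [-2, 0]
g(-1) = -4 < 0, so the root lies in [-1, 0]
g(-0.5) = -1.5 < 0, so the root lies in [-0.5, 0]
g(-0.25) = -0.3438 < 0, so the root lies in [-0.25, 0]
g(-0.125) = 0.293 > 0, so the root lies in [-0.25, -0.125]
g(-0.1875) = -0.0327 < 0, so the root lies in [-0.1875, -0.125]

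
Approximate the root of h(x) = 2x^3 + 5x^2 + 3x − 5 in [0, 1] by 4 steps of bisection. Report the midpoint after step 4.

0.6875

midpoint 0.5: h = -2 < 0 → [0.5, 1]
midpoint 0.75: h = 0.90625 > 0 → [0.5, 0.75]
midpoint 0.625: h = -0.683594 < 0 → [0.625, 0.75]
midpoint 0.6875: h = 0.0757 > 0 → [0.625, 0.6875]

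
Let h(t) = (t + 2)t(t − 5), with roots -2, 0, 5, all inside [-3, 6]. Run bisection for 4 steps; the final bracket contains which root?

5

t = 1.5 gives h = -18.375, negative; keep [1.5, 6]
t = 3.75 gives h = -26.953125, negative; keep [3.75, 6]
t = 4.875 gives h = -4.189453, negative; keep [4.875, 6]
t = 5.4375 gives h = 17.6931, positive; keep [4.875, 5.4375]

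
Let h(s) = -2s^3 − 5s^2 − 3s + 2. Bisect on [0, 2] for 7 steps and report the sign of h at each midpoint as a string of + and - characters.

--++---

s = 1 gives h = -8, negative; keep [0, 1]
s = 0.5 gives h = -1, negative; keep [0, 0.5]
s = 0.25 gives h = 0.90625, positive; keep [0.25, 0.5]
s = 0.375 gives h = 0.0664, positive; keep [0.375, 0.5]
s = 0.4375 gives h = -0.437, negative; keep [0.375, 0.4375]
s = 0.40625 gives h = -0.178, negative; keep [0.375, 0.40625]
s = 0.390625 gives h = -0.054, negative; keep [0.375, 0.390625]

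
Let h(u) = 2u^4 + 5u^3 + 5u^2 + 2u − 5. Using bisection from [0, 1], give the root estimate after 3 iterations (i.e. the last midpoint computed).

0.625

u = 0.5 gives h = -2, negative; keep [0.5, 1]
u = 0.75 gives h = 2.054688, positive; keep [0.5, 0.75]
u = 0.625 gives h = -0.270996, negative; keep [0.625, 0.75]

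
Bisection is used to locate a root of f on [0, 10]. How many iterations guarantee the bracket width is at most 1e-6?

Width after n steps is 10/2^n. Need 2^n ≥ 10/1e-6 = 10000000.
2^23 = 8388608 < 10000000 ≤ 2^24 = 16777216, so n = 24.

24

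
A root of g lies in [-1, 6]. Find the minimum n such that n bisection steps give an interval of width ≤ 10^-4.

17

Width after n steps is 7/2^n. Need 2^n ≥ 7/10^-4 = 70000.
2^16 = 65536 < 70000 ≤ 2^17 = 131072, so n = 17.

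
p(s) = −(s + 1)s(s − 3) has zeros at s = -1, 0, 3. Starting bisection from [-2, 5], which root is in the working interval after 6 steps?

s = 1.5 gives p = 5.625, positive; keep [1.5, 5]
s = 3.25 gives p = -3.453125, negative; keep [1.5, 3.25]
s = 2.375 gives p = 5.009766, positive; keep [2.375, 3.25]
s = 2.8125 gives p = 2.0105, positive; keep [2.8125, 3.25]
s = 3.03125 gives p = -0.3819, negative; keep [2.8125, 3.03125]
s = 2.921875 gives p = 0.8953, positive; keep [2.921875, 3.03125]

3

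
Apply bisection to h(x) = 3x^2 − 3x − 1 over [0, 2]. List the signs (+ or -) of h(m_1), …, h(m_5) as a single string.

m = 1, h(m) = -1 (−); new bracket [1, 2]
m = 1.5, h(m) = 1.25 (+); new bracket [1, 1.5]
m = 1.25, h(m) = -0.0625 (−); new bracket [1.25, 1.5]
m = 1.375, h(m) = 0.5469 (+); new bracket [1.25, 1.375]
m = 1.3125, h(m) = 0.2305 (+); new bracket [1.25, 1.3125]

-+-++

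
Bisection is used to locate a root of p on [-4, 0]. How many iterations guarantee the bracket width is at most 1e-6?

Width after n steps is 4/2^n. Need 2^n ≥ 4/1e-6 = 4000000.
2^21 = 2097152 < 4000000 ≤ 2^22 = 4194304, so n = 22.

22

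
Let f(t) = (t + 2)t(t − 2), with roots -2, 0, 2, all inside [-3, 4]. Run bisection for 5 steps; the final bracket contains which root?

2

midpoint 0.5: f = -1.875 < 0 → [0.5, 4]
midpoint 2.25: f = 2.390625 > 0 → [0.5, 2.25]
midpoint 1.375: f = -2.900391 < 0 → [1.375, 2.25]
midpoint 1.8125: f = -1.2957 < 0 → [1.8125, 2.25]
midpoint 2.03125: f = 0.2559 > 0 → [1.8125, 2.03125]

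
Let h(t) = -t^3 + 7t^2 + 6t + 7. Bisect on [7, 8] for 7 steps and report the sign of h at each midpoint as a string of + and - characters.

midpoint 7.5: h = 23.875 > 0 → [7.5, 8]
midpoint 7.75: h = 8.453125 > 0 → [7.75, 8]
midpoint 7.875: h = -0.013672 < 0 → [7.75, 7.875]
midpoint 7.8125: h = 4.2839 > 0 → [7.8125, 7.875]
midpoint 7.84375: h = 2.1513 > 0 → [7.84375, 7.875]
midpoint 7.859375: h = 1.0728 > 0 → [7.859375, 7.875]
midpoint 7.8671875: h = 0.5306 > 0 → [7.8671875, 7.875]

++-++++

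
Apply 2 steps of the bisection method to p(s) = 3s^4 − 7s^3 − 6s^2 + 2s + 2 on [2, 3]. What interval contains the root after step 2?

[2.75, 3]

midpoint 2.5: p = -22.6875 < 0 → [2.5, 3]
midpoint 2.75: p = -11.878906 < 0 → [2.75, 3]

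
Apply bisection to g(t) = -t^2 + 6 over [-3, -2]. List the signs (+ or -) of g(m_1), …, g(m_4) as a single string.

-+++

m = -2.5, g(m) = -0.25 (−); new bracket [-2.5, -2]
m = -2.25, g(m) = 0.9375 (+); new bracket [-2.5, -2.25]
m = -2.375, g(m) = 0.359375 (+); new bracket [-2.5, -2.375]
m = -2.4375, g(m) = 0.0586 (+); new bracket [-2.5, -2.4375]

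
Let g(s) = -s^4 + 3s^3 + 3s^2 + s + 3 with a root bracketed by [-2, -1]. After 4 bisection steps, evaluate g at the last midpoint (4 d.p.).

midpoint -1.5: g = -6.9375 < 0 → [-1.5, -1]
midpoint -1.25: g = -1.863281 < 0 → [-1.25, -1]
midpoint -1.125: g = -0.201416 < 0 → [-1.125, -1]
midpoint -1.0625: g = 0.4514 > 0 → [-1.125, -1.0625]

0.4514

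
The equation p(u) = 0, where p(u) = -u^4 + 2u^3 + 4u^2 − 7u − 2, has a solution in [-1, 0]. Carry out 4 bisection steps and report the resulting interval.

m = -0.5, p(m) = 2.1875 (+); new bracket [-0.5, 0]
m = -0.25, p(m) = -0.035156 (−); new bracket [-0.5, -0.25]
m = -0.375, p(m) = 1.062256 (+); new bracket [-0.375, -0.25]
m = -0.3125, p(m) = 0.5076 (+); new bracket [-0.3125, -0.25]

[-0.3125, -0.25]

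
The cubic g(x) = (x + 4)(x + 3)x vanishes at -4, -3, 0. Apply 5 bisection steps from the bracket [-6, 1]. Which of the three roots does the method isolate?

0

m = -2.5, g(m) = -1.875 (−); new bracket [-2.5, 1]
m = -0.75, g(m) = -5.484375 (−); new bracket [-0.75, 1]
m = 0.125, g(m) = 1.611328 (+); new bracket [-0.75, 0.125]
m = -0.3125, g(m) = -3.0969 (−); new bracket [-0.3125, 0.125]
m = -0.09375, g(m) = -1.0643 (−); new bracket [-0.09375, 0.125]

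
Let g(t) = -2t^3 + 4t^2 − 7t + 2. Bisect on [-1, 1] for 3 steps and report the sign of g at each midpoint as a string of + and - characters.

m = 0, g(m) = 2 (+); new bracket [0, 1]
m = 0.5, g(m) = -0.75 (−); new bracket [0, 0.5]
m = 0.25, g(m) = 0.46875 (+); new bracket [0.25, 0.5]

+-+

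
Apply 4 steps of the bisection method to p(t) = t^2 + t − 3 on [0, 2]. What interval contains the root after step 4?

[1.25, 1.375]

m = 1, p(m) = -1 (−); new bracket [1, 2]
m = 1.5, p(m) = 0.75 (+); new bracket [1, 1.5]
m = 1.25, p(m) = -0.1875 (−); new bracket [1.25, 1.5]
m = 1.375, p(m) = 0.2656 (+); new bracket [1.25, 1.375]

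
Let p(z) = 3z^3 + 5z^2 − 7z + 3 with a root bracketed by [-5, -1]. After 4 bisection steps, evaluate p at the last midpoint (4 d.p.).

z = -3 gives p = -12, negative; keep [-3, -1]
z = -2 gives p = 13, positive; keep [-3, -2]
z = -2.5 gives p = 4.875, positive; keep [-3, -2.5]
z = -2.75 gives p = -2.3281, negative; keep [-2.75, -2.5]

-2.3281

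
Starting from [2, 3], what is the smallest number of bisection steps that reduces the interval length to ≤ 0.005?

8

Width after n steps is 1/2^n. Need 2^n ≥ 1/0.005 = 200.
2^7 = 128 < 200 ≤ 2^8 = 256, so n = 8.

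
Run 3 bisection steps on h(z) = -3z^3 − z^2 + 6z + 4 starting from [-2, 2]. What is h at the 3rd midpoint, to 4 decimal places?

0.6250

h(0) = 4 > 0, so the root lies in [0, 2]
h(1) = 6 > 0, so the root lies in [1, 2]
h(1.5) = 0.625 > 0, so the root lies in [1.5, 2]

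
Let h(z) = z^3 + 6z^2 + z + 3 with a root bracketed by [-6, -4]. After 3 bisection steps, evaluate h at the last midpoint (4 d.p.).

5.5156

z = -5 gives h = 23, positive; keep [-6, -5]
z = -5.5 gives h = 12.625, positive; keep [-6, -5.5]
z = -5.75 gives h = 5.515625, positive; keep [-6, -5.75]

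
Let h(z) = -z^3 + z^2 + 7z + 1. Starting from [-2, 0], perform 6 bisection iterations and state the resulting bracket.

[-0.15625, -0.125]

m = -1, h(m) = -4 (−); new bracket [-1, 0]
m = -0.5, h(m) = -2.125 (−); new bracket [-0.5, 0]
m = -0.25, h(m) = -0.671875 (−); new bracket [-0.25, 0]
m = -0.125, h(m) = 0.1426 (+); new bracket [-0.25, -0.125]
m = -0.1875, h(m) = -0.2708 (−); new bracket [-0.1875, -0.125]
m = -0.15625, h(m) = -0.0655 (−); new bracket [-0.15625, -0.125]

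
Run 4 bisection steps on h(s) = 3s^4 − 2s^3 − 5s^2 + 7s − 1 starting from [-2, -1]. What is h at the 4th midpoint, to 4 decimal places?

h(-1.5) = -0.8125 < 0, so the root lies in [-2, -1.5]
h(-1.75) = 10.292969 > 0, so the root lies in [-1.75, -1.5]
h(-1.625) = 3.922607 > 0, so the root lies in [-1.625, -1.5]
h(-1.5625) = 1.3663 > 0, so the root lies in [-1.5625, -1.5]

1.3663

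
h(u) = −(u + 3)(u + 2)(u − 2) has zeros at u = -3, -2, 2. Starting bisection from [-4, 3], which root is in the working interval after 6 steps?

2

h(-0.5) = 9.375 > 0, so the root lies in [-0.5, 3]
h(1.25) = 10.359375 > 0, so the root lies in [1.25, 3]
h(2.125) = -2.642578 < 0, so the root lies in [1.25, 2.125]
h(1.6875) = 5.4016 > 0, so the root lies in [1.6875, 2.125]
h(1.90625) = 1.7967 > 0, so the root lies in [1.90625, 2.125]
h(2.015625) = -0.3147 < 0, so the root lies in [1.90625, 2.015625]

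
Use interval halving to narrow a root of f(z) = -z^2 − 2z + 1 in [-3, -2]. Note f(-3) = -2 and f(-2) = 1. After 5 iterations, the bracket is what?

z = -2.5 gives f = -0.25, negative; keep [-2.5, -2]
z = -2.25 gives f = 0.4375, positive; keep [-2.5, -2.25]
z = -2.375 gives f = 0.109375, positive; keep [-2.5, -2.375]
z = -2.4375 gives f = -0.0664, negative; keep [-2.4375, -2.375]
z = -2.40625 gives f = 0.0225, positive; keep [-2.4375, -2.40625]

[-2.4375, -2.40625]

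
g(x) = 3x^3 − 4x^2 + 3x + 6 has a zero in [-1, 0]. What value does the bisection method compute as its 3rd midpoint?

-0.875

midpoint -0.5: g = 3.125 > 0 → [-1, -0.5]
midpoint -0.75: g = 0.234375 > 0 → [-1, -0.75]
midpoint -0.875: g = -1.697266 < 0 → [-0.875, -0.75]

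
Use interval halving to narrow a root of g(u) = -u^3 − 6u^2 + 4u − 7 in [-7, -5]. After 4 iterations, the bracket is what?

g(-6) = -31 < 0, so the root lies in [-7, -6]
g(-6.5) = -11.875 < 0, so the root lies in [-7, -6.5]
g(-6.75) = 0.171875 > 0, so the root lies in [-6.75, -6.5]
g(-6.625) = -6.0684 < 0, so the root lies in [-6.75, -6.625]

[-6.75, -6.625]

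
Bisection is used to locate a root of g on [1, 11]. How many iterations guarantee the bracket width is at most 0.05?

8

Width after n steps is 10/2^n. Need 2^n ≥ 10/0.05 = 200.
2^7 = 128 < 200 ≤ 2^8 = 256, so n = 8.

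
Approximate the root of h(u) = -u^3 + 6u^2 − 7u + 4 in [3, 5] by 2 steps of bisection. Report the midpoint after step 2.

4.5

h(4) = 8 > 0, so the root lies in [4, 5]
h(4.5) = 2.875 > 0, so the root lies in [4.5, 5]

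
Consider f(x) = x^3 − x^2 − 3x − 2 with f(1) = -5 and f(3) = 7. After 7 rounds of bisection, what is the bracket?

m = 2, f(m) = -4 (−); new bracket [2, 3]
m = 2.5, f(m) = -0.125 (−); new bracket [2.5, 3]
m = 2.75, f(m) = 2.984375 (+); new bracket [2.5, 2.75]
m = 2.625, f(m) = 1.3223 (+); new bracket [2.5, 2.625]
m = 2.5625, f(m) = 0.5725 (+); new bracket [2.5, 2.5625]
m = 2.53125, f(m) = 0.2173 (+); new bracket [2.5, 2.53125]
m = 2.515625, f(m) = 0.0446 (+); new bracket [2.5, 2.515625]

[2.5, 2.515625]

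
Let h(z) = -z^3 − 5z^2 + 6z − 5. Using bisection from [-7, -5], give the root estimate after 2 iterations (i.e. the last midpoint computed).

-6.5

midpoint -6: h = -5 < 0 → [-7, -6]
midpoint -6.5: h = 19.375 > 0 → [-6.5, -6]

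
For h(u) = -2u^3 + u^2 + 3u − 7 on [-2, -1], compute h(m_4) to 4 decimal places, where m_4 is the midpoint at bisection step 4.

0.3960

m = -1.5, h(m) = -2.5 (−); new bracket [-2, -1.5]
m = -1.75, h(m) = 1.53125 (+); new bracket [-1.75, -1.5]
m = -1.625, h(m) = -0.652344 (−); new bracket [-1.75, -1.625]
m = -1.6875, h(m) = 0.396 (+); new bracket [-1.6875, -1.625]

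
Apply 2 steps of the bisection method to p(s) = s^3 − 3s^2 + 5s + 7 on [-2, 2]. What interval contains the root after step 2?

s = 0 gives p = 7, positive; keep [-2, 0]
s = -1 gives p = -2, negative; keep [-1, 0]

[-1, 0]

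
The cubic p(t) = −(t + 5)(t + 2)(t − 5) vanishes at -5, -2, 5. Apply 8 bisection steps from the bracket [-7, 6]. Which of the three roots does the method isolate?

5

m = -0.5, p(m) = 37.125 (+); new bracket [-0.5, 6]
m = 2.75, p(m) = 82.828125 (+); new bracket [2.75, 6]
m = 4.375, p(m) = 37.353516 (+); new bracket [4.375, 6]
m = 5.1875, p(m) = -13.7292 (−); new bracket [4.375, 5.1875]
m = 4.78125, p(m) = 14.5095 (+); new bracket [4.78125, 5.1875]
m = 4.984375, p(m) = 1.0896 (+); new bracket [4.984375, 5.1875]
m = 5.0859375, p(m) = -6.1418 (−); new bracket [4.984375, 5.0859375]
m = 5.03515625, p(m) = -2.482 (−); new bracket [4.984375, 5.03515625]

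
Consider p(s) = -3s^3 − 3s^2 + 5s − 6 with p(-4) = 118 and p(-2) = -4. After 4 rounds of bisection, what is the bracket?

midpoint -3: p = 33 > 0 → [-3, -2]
midpoint -2.5: p = 9.625 > 0 → [-2.5, -2]
midpoint -2.25: p = 1.734375 > 0 → [-2.25, -2]
midpoint -2.125: p = -1.3848 < 0 → [-2.25, -2.125]

[-2.25, -2.125]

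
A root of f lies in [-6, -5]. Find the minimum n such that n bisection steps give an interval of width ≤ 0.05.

Width after n steps is 1/2^n. Need 2^n ≥ 1/0.05 = 20.
2^4 = 16 < 20 ≤ 2^5 = 32, so n = 5.

5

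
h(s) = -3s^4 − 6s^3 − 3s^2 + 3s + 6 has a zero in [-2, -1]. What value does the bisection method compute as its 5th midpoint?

m = -1.5, h(m) = -0.1875 (−); new bracket [-1.5, -1]
m = -1.25, h(m) = 1.957031 (+); new bracket [-1.5, -1.25]
m = -1.375, h(m) = 1.077393 (+); new bracket [-1.5, -1.375]
m = -1.4375, h(m) = 0.5009 (+); new bracket [-1.5, -1.4375]
m = -1.46875, h(m) = 0.1718 (+); new bracket [-1.5, -1.46875]

-1.46875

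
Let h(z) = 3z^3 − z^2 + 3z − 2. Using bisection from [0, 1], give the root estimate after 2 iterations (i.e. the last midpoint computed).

0.75

m = 0.5, h(m) = -0.375 (−); new bracket [0.5, 1]
m = 0.75, h(m) = 0.953125 (+); new bracket [0.5, 0.75]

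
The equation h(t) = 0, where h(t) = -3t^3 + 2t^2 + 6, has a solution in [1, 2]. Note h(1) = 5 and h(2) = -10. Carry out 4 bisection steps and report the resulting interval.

m = 1.5, h(m) = 0.375 (+); new bracket [1.5, 2]
m = 1.75, h(m) = -3.953125 (−); new bracket [1.5, 1.75]
m = 1.625, h(m) = -1.591797 (−); new bracket [1.5, 1.625]
m = 1.5625, h(m) = -0.5613 (−); new bracket [1.5, 1.5625]

[1.5, 1.5625]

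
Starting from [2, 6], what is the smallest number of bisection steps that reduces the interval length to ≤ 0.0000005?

Width after n steps is 4/2^n. Need 2^n ≥ 4/0.0000005 = 8000000.
2^22 = 4194304 < 8000000 ≤ 2^23 = 8388608, so n = 23.

23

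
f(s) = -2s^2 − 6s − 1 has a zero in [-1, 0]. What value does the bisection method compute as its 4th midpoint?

-0.1875

s = -0.5 gives f = 1.5, positive; keep [-0.5, 0]
s = -0.25 gives f = 0.375, positive; keep [-0.25, 0]
s = -0.125 gives f = -0.28125, negative; keep [-0.25, -0.125]
s = -0.1875 gives f = 0.0547, positive; keep [-0.1875, -0.125]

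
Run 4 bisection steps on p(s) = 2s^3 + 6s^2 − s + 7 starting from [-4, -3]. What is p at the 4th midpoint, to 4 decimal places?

0.0981

midpoint -3.5: p = -1.75 < 0 → [-3.5, -3]
midpoint -3.25: p = 4.96875 > 0 → [-3.5, -3.25]
midpoint -3.375: p = 1.832031 > 0 → [-3.5, -3.375]
midpoint -3.4375: p = 0.0981 > 0 → [-3.5, -3.4375]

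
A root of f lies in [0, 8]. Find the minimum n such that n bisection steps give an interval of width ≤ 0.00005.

18

Width after n steps is 8/2^n. Need 2^n ≥ 8/0.00005 = 160000.
2^17 = 131072 < 160000 ≤ 2^18 = 262144, so n = 18.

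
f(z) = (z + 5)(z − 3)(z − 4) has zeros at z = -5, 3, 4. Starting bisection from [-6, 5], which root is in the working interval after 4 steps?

z = -0.5 gives f = 70.875, positive; keep [-6, -0.5]
z = -3.25 gives f = 79.296875, positive; keep [-6, -3.25]
z = -4.625 gives f = 24.662109, positive; keep [-6, -4.625]
z = -5.3125 gives f = -24.1907, negative; keep [-5.3125, -4.625]

-5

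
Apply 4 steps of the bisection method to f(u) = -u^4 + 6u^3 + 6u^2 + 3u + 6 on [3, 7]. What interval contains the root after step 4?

m = 5, f(m) = 296 (+); new bracket [5, 7]
m = 6, f(m) = 240 (+); new bracket [6, 7]
m = 6.5, f(m) = 141.6875 (+); new bracket [6.5, 7]
m = 6.75, f(m) = 68.9648 (+); new bracket [6.75, 7]

[6.75, 7]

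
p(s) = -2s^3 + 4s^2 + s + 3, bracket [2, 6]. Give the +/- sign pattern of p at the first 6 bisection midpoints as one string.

---+++

p(4) = -57 < 0, so the root lies in [2, 4]
p(3) = -12 < 0, so the root lies in [2, 3]
p(2.5) = -0.75 < 0, so the root lies in [2, 2.5]
p(2.25) = 2.7188 > 0, so the root lies in [2.25, 2.5]
p(2.375) = 1.1445 > 0, so the root lies in [2.375, 2.5]
p(2.4375) = 0.2388 > 0, so the root lies in [2.4375, 2.5]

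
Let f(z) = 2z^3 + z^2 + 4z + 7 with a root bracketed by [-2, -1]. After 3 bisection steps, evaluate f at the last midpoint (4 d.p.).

midpoint -1.5: f = -3.5 < 0 → [-1.5, -1]
midpoint -1.25: f = -0.34375 < 0 → [-1.25, -1]
midpoint -1.125: f = 0.917969 > 0 → [-1.25, -1.125]

0.9180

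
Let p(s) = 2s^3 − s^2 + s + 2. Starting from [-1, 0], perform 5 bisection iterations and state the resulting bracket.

[-0.75, -0.71875]

p(-0.5) = 1 > 0, so the root lies in [-1, -0.5]
p(-0.75) = -0.15625 < 0, so the root lies in [-0.75, -0.5]
p(-0.625) = 0.496094 > 0, so the root lies in [-0.75, -0.625]
p(-0.6875) = 0.1899 > 0, so the root lies in [-0.75, -0.6875]
p(-0.71875) = 0.022 > 0, so the root lies in [-0.75, -0.71875]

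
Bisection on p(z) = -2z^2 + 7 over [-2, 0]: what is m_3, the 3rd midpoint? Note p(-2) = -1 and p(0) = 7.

midpoint -1: p = 5 > 0 → [-2, -1]
midpoint -1.5: p = 2.5 > 0 → [-2, -1.5]
midpoint -1.75: p = 0.875 > 0 → [-2, -1.75]

-1.75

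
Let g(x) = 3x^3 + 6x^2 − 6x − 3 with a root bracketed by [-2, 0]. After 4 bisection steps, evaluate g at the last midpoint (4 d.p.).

-0.0645

g(-1) = 6 > 0, so the root lies in [-1, 0]
g(-0.5) = 1.125 > 0, so the root lies in [-0.5, 0]
g(-0.25) = -1.171875 < 0, so the root lies in [-0.5, -0.25]
g(-0.375) = -0.0645 < 0, so the root lies in [-0.5, -0.375]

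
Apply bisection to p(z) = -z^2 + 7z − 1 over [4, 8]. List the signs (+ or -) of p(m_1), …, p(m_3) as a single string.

+-+

midpoint 6: p = 5 > 0 → [6, 8]
midpoint 7: p = -1 < 0 → [6, 7]
midpoint 6.5: p = 2.25 > 0 → [6.5, 7]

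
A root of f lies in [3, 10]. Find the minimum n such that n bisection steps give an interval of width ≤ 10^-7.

27

Width after n steps is 7/2^n. Need 2^n ≥ 7/10^-7 = 70000000.
2^26 = 67108864 < 70000000 ≤ 2^27 = 134217728, so n = 27.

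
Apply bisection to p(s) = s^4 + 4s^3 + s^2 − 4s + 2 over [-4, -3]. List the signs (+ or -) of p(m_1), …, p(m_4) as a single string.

s = -3.5 gives p = 6.8125, positive; keep [-3.5, -3]
s = -3.25 gives p = -0.183594, negative; keep [-3.5, -3.25]
s = -3.375 gives p = 2.863525, positive; keep [-3.375, -3.25]
s = -3.3125 gives p = 1.2341, positive; keep [-3.3125, -3.25]

+-++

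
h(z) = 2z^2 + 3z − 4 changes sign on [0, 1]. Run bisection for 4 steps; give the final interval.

[0.8125, 0.875]

midpoint 0.5: h = -2 < 0 → [0.5, 1]
midpoint 0.75: h = -0.625 < 0 → [0.75, 1]
midpoint 0.875: h = 0.15625 > 0 → [0.75, 0.875]
midpoint 0.8125: h = -0.2422 < 0 → [0.8125, 0.875]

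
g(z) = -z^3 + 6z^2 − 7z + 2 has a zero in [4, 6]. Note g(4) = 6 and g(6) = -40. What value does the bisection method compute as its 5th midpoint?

midpoint 5: g = -8 < 0 → [4, 5]
midpoint 4.5: g = 0.875 > 0 → [4.5, 5]
midpoint 4.75: g = -3.046875 < 0 → [4.5, 4.75]
midpoint 4.625: g = -0.9629 < 0 → [4.5, 4.625]
midpoint 4.5625: g = -0.0139 < 0 → [4.5, 4.5625]

4.5625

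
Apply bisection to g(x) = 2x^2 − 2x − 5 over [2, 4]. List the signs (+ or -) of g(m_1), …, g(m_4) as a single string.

m = 3, g(m) = 7 (+); new bracket [2, 3]
m = 2.5, g(m) = 2.5 (+); new bracket [2, 2.5]
m = 2.25, g(m) = 0.625 (+); new bracket [2, 2.25]
m = 2.125, g(m) = -0.2188 (−); new bracket [2.125, 2.25]

+++-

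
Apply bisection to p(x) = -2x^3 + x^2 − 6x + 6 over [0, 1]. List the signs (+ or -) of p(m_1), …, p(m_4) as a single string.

midpoint 0.5: p = 3 > 0 → [0.5, 1]
midpoint 0.75: p = 1.21875 > 0 → [0.75, 1]
midpoint 0.875: p = 0.175781 > 0 → [0.875, 1]
midpoint 0.9375: p = -0.394 < 0 → [0.875, 0.9375]

+++-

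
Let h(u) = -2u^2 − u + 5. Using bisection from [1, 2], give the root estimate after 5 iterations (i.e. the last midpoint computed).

h(1.5) = -1 < 0, so the root lies in [1, 1.5]
h(1.25) = 0.625 > 0, so the root lies in [1.25, 1.5]
h(1.375) = -0.15625 < 0, so the root lies in [1.25, 1.375]
h(1.3125) = 0.2422 > 0, so the root lies in [1.3125, 1.375]
h(1.34375) = 0.0449 > 0, so the root lies in [1.34375, 1.375]

1.34375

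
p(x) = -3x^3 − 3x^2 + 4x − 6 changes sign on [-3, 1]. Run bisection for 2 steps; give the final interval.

midpoint -1: p = -10 < 0 → [-3, -1]
midpoint -2: p = -2 < 0 → [-3, -2]

[-3, -2]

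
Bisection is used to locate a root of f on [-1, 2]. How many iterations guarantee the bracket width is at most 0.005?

Width after n steps is 3/2^n. Need 2^n ≥ 3/0.005 = 600.
2^9 = 512 < 600 ≤ 2^10 = 1024, so n = 10.

10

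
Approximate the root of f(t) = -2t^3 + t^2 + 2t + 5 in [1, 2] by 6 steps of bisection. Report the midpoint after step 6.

1.828125

f(1.5) = 3.5 > 0, so the root lies in [1.5, 2]
f(1.75) = 0.84375 > 0, so the root lies in [1.75, 2]
f(1.875) = -0.917969 < 0, so the root lies in [1.75, 1.875]
f(1.8125) = 0.0015 > 0, so the root lies in [1.8125, 1.875]
f(1.84375) = -0.4484 < 0, so the root lies in [1.8125, 1.84375]
f(1.828125) = -0.221 < 0, so the root lies in [1.8125, 1.828125]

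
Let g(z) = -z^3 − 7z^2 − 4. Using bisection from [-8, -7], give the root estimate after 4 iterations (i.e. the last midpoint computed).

g(-7.5) = 24.125 > 0, so the root lies in [-7.5, -7]
g(-7.25) = 9.140625 > 0, so the root lies in [-7.25, -7]
g(-7.125) = 2.345703 > 0, so the root lies in [-7.125, -7]
g(-7.0625) = -0.8826 < 0, so the root lies in [-7.125, -7.0625]

-7.0625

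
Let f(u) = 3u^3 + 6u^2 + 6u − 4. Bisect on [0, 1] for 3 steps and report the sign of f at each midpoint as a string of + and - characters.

+--

u = 0.5 gives f = 0.875, positive; keep [0, 0.5]
u = 0.25 gives f = -2.078125, negative; keep [0.25, 0.5]
u = 0.375 gives f = -0.748047, negative; keep [0.375, 0.5]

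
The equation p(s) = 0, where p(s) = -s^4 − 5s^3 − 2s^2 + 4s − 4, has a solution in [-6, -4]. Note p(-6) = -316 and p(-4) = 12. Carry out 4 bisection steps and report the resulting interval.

s = -5 gives p = -74, negative; keep [-5, -4]
s = -4.5 gives p = -16.9375, negative; keep [-4.5, -4]
s = -4.25 gives p = 0.449219, positive; keep [-4.5, -4.25]
s = -4.375 gives p = -7.4436, negative; keep [-4.375, -4.25]

[-4.375, -4.25]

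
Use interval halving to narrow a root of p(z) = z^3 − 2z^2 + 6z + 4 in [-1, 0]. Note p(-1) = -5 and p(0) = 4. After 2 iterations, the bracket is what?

[-0.75, -0.5]

m = -0.5, p(m) = 0.375 (+); new bracket [-1, -0.5]
m = -0.75, p(m) = -2.046875 (−); new bracket [-0.75, -0.5]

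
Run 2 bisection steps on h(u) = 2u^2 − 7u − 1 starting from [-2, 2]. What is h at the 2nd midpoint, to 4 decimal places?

8.0000

u = 0 gives h = -1, negative; keep [-2, 0]
u = -1 gives h = 8, positive; keep [-1, 0]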